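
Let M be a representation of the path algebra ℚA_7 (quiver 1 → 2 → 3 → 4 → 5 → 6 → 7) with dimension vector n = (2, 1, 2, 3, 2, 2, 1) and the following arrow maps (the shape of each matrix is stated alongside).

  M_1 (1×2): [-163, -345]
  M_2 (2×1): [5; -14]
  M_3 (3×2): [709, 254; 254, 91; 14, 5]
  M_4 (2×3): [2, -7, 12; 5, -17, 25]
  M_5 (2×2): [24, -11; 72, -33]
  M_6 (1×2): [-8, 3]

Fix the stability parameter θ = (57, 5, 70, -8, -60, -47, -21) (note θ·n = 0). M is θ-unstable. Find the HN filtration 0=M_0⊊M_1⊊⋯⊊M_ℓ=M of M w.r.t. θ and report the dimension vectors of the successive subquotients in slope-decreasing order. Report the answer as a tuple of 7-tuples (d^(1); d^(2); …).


Barcode: M ≅ I[1,1], I[1,7], I[3,5], I[4,4], I[6,6]. HN layers by μ_θ (5 steps, strictly decreasing):
  μ^(1)=57; μ^(2)=2/3; μ^(3)=-4/7; μ^(4)=-8; μ^(5)=-47

((1, 0, 0, 0, 0, 0, 0); (0, 0, 1, 1, 1, 0, 0); (1, 1, 1, 1, 1, 1, 1); (0, 0, 0, 1, 0, 0, 0); (0, 0, 0, 0, 0, 1, 0))


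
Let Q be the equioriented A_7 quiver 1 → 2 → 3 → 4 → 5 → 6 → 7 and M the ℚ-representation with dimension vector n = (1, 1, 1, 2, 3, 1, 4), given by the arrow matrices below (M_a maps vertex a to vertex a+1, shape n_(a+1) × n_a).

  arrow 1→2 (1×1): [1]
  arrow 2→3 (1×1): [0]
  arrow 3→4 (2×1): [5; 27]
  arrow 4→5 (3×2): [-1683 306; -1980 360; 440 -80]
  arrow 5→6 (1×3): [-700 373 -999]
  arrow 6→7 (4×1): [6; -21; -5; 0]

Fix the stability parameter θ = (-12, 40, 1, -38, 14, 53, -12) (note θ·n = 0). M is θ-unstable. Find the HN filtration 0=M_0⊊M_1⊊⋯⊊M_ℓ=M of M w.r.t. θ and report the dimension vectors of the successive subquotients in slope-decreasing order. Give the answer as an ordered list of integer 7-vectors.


Barcode: M ≅ I[1,2], I[3,5], I[4,4], I[5,5], I[5,7], I[7,7]^3. HN layers by μ_θ (6 steps, strictly decreasing):
  μ^(1)=40; μ^(2)=41/2; μ^(3)=14; μ^(4)=-12; μ^(5)=-37/2; μ^(6)=-38

((0, 1, 0, 0, 0, 0, 0); (0, 0, 0, 0, 0, 1, 1); (0, 0, 0, 0, 3, 0, 0); (1, 0, 0, 0, 0, 0, 3); (0, 0, 1, 1, 0, 0, 0); (0, 0, 0, 1, 0, 0, 0))


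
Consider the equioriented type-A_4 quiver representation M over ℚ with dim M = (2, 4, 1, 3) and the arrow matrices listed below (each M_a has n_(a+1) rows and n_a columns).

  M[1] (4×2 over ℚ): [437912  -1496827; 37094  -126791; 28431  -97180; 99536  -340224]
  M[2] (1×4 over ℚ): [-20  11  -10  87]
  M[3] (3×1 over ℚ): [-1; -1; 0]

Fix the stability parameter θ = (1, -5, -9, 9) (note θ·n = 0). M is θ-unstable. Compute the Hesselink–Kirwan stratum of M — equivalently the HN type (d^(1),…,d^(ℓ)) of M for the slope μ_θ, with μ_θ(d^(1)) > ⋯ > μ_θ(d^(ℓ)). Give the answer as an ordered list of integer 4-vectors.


Barcode: M ≅ I[1,2], I[1,4], I[2,2]^2, I[4,4]^2. HN layers by μ_θ (4 steps, strictly decreasing):
  μ^(1)=9; μ^(2)=-2; μ^(3)=-13/3; μ^(4)=-5

((0, 0, 0, 3); (1, 1, 0, 0); (1, 1, 1, 0); (0, 2, 0, 0))


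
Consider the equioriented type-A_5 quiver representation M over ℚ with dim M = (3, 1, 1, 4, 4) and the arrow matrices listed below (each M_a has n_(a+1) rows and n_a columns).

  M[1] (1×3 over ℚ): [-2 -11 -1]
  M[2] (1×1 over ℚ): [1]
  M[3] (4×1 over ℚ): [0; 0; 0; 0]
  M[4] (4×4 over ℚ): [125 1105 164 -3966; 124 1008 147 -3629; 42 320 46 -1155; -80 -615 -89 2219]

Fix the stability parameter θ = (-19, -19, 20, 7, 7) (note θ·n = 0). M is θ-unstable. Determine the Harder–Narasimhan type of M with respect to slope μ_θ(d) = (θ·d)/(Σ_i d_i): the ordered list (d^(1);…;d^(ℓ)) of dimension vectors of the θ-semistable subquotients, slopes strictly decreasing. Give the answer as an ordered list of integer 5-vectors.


Interval decomposition of M: I[1,1]^2, I[1,3], I[4,5]^4.
HN type (ℓ=3): μ^(1)=20; μ^(2)=7; μ^(3)=-19

((0, 0, 1, 0, 0); (0, 0, 0, 4, 4); (3, 1, 0, 0, 0))


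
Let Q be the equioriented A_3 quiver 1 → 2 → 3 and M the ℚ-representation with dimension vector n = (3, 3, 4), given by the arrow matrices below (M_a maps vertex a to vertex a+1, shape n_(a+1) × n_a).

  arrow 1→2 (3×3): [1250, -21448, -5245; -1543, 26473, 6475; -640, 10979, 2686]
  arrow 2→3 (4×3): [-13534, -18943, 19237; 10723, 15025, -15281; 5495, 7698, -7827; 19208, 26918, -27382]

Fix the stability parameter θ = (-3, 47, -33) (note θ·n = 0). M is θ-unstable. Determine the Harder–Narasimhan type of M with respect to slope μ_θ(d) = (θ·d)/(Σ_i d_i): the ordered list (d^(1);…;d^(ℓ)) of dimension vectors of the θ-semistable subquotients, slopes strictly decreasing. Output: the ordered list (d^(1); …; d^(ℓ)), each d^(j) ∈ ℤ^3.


Interval decomposition of M: I[1,3]^3, I[3,3].
HN type (ℓ=3): μ^(1)=7; μ^(2)=-3; μ^(3)=-33

((0, 3, 3); (3, 0, 0); (0, 0, 1))


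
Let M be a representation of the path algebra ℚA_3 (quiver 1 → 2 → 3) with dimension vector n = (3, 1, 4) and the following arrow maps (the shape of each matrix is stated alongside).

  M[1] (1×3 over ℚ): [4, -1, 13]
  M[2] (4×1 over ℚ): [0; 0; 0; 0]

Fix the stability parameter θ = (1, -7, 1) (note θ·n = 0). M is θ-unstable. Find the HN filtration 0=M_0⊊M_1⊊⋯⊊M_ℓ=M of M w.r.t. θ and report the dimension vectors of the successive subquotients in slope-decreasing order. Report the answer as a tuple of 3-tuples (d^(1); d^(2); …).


Interval decomposition of M: I[1,1]^2, I[1,2], I[3,3]^4.
HN type (ℓ=2): μ^(1)=1; μ^(2)=-3

((2, 0, 4); (1, 1, 0))


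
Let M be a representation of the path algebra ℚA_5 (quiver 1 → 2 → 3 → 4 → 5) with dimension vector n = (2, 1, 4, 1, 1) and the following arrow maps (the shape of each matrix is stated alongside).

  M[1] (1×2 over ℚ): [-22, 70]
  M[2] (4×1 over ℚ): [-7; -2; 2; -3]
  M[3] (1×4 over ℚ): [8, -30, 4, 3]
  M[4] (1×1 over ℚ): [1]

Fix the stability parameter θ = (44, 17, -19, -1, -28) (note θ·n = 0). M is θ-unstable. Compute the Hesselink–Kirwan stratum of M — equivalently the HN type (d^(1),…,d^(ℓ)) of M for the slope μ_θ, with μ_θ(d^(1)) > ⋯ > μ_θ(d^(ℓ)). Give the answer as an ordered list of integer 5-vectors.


Interval decomposition of M: I[1,1], I[1,5], I[3,3]^3.
HN type (ℓ=3): μ^(1)=44; μ^(2)=13/5; μ^(3)=-19

((1, 0, 0, 0, 0); (1, 1, 1, 1, 1); (0, 0, 3, 0, 0))


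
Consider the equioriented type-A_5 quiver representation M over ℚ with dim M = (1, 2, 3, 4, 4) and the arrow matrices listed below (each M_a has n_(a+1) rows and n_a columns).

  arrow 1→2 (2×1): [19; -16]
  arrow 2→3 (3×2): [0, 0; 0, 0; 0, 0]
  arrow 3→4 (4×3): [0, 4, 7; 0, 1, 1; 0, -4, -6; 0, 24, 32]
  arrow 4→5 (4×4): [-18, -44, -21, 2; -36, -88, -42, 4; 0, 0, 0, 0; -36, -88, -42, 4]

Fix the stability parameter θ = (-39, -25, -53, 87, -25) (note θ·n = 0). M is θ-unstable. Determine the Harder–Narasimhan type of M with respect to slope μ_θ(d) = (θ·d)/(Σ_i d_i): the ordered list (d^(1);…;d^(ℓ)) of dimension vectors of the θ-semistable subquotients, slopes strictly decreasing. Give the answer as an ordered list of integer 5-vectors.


Barcode: M ≅ I[1,2], I[2,2], I[3,3], I[3,4], I[3,5], I[4,4]^2, I[5,5]^3. HN layers by μ_θ (5 steps, strictly decreasing):
  μ^(1)=87; μ^(2)=31; μ^(3)=-25; μ^(4)=-39; μ^(5)=-53

((0, 0, 0, 3, 0); (0, 0, 0, 1, 1); (0, 2, 0, 0, 3); (1, 0, 0, 0, 0); (0, 0, 3, 0, 0))


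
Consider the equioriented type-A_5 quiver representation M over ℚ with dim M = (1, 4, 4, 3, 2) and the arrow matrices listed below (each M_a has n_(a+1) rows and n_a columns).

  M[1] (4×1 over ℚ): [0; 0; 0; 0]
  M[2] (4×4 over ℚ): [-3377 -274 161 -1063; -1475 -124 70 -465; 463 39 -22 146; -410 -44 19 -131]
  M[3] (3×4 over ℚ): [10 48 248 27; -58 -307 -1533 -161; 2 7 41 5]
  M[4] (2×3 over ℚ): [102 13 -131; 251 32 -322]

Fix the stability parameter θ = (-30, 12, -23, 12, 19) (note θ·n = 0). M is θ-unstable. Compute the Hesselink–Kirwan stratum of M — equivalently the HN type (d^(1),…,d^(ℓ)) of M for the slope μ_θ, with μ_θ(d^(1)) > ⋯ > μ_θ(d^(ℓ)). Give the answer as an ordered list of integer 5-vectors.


Via rank(M_{q-1}∘⋯∘M_p): M ≅ I[1,1], I[2,3]^2, I[2,4], I[2,5], I[4,5].
μ_θ-semistable layers: μ^(1)=19; μ^(2)=12; μ^(3)=-11/2; μ^(4)=-30

((0, 0, 0, 0, 2); (0, 0, 0, 3, 0); (0, 4, 4, 0, 0); (1, 0, 0, 0, 0))


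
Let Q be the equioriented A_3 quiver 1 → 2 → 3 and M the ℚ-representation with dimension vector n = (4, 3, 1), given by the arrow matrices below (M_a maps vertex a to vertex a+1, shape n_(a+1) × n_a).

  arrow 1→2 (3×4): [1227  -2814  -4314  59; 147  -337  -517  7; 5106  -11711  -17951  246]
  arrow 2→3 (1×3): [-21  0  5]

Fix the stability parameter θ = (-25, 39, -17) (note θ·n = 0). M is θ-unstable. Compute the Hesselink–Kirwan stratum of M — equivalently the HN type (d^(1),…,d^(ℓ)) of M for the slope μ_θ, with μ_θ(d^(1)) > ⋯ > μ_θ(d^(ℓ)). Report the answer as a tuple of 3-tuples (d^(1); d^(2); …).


Interval decomposition of M: I[1,1]^2, I[1,2], I[1,3], I[2,2].
HN type (ℓ=3): μ^(1)=39; μ^(2)=11; μ^(3)=-25

((0, 2, 0); (0, 1, 1); (4, 0, 0))


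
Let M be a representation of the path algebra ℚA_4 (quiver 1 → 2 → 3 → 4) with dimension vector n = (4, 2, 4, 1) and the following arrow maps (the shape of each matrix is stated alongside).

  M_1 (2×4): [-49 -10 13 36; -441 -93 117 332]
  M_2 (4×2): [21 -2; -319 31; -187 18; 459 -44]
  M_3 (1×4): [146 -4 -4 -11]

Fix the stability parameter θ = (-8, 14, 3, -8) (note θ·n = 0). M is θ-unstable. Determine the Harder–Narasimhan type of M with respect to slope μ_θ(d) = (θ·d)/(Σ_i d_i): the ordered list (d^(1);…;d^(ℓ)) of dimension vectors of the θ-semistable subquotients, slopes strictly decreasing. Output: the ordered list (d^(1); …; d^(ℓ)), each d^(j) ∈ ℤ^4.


Interval decomposition of M: I[1,1]^2, I[1,3], I[1,4], I[3,3]^2.
HN type (ℓ=3): μ^(1)=17/2; μ^(2)=3; μ^(3)=-8

((0, 1, 1, 0); (0, 1, 3, 1); (4, 0, 0, 0))


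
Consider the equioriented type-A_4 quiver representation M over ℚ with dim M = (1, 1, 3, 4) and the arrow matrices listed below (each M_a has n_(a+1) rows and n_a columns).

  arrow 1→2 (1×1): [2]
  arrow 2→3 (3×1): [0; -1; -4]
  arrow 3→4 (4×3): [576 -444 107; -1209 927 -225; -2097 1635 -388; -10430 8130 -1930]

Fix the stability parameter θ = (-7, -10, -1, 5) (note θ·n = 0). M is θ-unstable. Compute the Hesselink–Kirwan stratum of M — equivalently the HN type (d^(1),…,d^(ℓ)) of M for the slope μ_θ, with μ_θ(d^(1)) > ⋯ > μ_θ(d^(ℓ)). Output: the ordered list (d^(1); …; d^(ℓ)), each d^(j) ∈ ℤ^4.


Barcode: M ≅ I[1,4], I[3,3], I[3,4], I[4,4]^2. HN layers by μ_θ (3 steps, strictly decreasing):
  μ^(1)=5; μ^(2)=-1; μ^(3)=-17/2

((0, 0, 0, 4); (0, 0, 3, 0); (1, 1, 0, 0))


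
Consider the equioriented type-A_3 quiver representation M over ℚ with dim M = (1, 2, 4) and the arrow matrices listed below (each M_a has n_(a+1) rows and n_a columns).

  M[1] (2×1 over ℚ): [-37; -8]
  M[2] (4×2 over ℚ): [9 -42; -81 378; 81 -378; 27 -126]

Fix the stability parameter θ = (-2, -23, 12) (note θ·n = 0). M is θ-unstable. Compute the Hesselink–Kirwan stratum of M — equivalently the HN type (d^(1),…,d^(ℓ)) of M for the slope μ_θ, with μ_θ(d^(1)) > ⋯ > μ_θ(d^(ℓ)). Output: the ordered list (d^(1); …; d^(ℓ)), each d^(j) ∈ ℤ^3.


Interval decomposition of M: I[1,3], I[2,2], I[3,3]^3.
HN type (ℓ=3): μ^(1)=12; μ^(2)=-25/2; μ^(3)=-23

((0, 0, 4); (1, 1, 0); (0, 1, 0))


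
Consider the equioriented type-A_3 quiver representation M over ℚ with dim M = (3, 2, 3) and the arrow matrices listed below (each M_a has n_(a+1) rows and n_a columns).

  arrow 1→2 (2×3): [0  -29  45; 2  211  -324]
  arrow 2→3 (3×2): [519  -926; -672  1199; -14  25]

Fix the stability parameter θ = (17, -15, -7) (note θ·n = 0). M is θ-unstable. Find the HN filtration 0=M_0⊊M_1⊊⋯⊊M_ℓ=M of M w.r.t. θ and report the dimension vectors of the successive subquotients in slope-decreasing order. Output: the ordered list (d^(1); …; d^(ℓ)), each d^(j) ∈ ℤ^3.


Interval decomposition of M: I[1,1], I[1,3]^2, I[3,3].
HN type (ℓ=3): μ^(1)=17; μ^(2)=-5/3; μ^(3)=-7

((1, 0, 0); (2, 2, 2); (0, 0, 1))


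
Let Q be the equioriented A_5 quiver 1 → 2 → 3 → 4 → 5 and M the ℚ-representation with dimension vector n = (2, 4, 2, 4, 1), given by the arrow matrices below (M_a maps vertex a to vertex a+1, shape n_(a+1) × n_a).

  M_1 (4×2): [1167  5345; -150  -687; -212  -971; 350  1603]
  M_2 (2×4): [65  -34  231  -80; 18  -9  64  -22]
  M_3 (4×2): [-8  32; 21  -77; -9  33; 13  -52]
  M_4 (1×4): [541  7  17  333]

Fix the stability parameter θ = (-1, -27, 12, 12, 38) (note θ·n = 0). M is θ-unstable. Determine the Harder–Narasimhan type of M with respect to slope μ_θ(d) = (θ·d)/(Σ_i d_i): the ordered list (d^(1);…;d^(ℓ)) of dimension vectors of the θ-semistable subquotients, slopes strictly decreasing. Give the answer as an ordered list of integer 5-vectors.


Interval decomposition of M: I[1,4], I[1,5], I[2,2]^2, I[4,4]^2.
HN type (ℓ=4): μ^(1)=38; μ^(2)=12; μ^(3)=-14; μ^(4)=-27

((0, 0, 0, 0, 1); (0, 0, 2, 4, 0); (2, 2, 0, 0, 0); (0, 2, 0, 0, 0))


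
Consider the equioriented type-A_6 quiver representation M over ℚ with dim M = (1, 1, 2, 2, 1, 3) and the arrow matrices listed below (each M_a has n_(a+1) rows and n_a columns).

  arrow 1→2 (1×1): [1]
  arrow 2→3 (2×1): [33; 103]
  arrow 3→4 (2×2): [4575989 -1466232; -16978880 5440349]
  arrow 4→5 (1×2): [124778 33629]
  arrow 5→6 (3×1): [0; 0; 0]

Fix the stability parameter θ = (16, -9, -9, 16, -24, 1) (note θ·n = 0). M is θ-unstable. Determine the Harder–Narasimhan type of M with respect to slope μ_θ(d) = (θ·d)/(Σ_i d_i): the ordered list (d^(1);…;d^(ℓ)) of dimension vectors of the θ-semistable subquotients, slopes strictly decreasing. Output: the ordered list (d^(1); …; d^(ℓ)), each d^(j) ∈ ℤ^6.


Via rank(M_{q-1}∘⋯∘M_p): M ≅ I[1,5], I[3,4], I[6,6]^3.
μ_θ-semistable layers: μ^(1)=16; μ^(2)=1; μ^(3)=-2; μ^(4)=-9

((0, 0, 0, 1, 0, 0); (0, 0, 0, 0, 0, 3); (1, 1, 1, 1, 1, 0); (0, 0, 1, 0, 0, 0))


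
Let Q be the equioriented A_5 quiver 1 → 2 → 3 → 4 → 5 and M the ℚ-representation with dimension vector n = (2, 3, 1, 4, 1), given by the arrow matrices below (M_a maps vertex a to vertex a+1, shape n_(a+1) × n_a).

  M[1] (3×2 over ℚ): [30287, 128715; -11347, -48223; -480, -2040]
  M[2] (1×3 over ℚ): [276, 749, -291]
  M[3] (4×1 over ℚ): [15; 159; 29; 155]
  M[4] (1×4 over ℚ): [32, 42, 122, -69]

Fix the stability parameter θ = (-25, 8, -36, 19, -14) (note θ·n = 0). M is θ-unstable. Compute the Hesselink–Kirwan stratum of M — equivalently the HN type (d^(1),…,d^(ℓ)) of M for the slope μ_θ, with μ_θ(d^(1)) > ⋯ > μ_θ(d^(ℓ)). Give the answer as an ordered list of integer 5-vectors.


Via rank(M_{q-1}∘⋯∘M_p): M ≅ I[1,2], I[1,5], I[2,2], I[4,4]^3.
μ_θ-semistable layers: μ^(1)=19; μ^(2)=8; μ^(3)=5/2; μ^(4)=-14; μ^(5)=-25

((0, 0, 0, 3, 0); (0, 2, 0, 0, 0); (0, 0, 0, 1, 1); (0, 1, 1, 0, 0); (2, 0, 0, 0, 0))


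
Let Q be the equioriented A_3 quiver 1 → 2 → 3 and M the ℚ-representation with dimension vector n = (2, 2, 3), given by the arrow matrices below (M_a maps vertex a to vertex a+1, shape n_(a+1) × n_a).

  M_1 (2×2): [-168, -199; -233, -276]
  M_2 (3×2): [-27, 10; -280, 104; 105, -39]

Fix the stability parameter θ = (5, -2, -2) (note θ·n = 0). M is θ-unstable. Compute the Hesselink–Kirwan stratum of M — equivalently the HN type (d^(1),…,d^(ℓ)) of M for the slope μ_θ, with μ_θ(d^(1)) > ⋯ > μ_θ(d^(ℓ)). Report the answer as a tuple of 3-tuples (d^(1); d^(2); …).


Interval decomposition of M: I[1,3]^2, I[3,3].
HN type (ℓ=2): μ^(1)=1/3; μ^(2)=-2

((2, 2, 2); (0, 0, 1))


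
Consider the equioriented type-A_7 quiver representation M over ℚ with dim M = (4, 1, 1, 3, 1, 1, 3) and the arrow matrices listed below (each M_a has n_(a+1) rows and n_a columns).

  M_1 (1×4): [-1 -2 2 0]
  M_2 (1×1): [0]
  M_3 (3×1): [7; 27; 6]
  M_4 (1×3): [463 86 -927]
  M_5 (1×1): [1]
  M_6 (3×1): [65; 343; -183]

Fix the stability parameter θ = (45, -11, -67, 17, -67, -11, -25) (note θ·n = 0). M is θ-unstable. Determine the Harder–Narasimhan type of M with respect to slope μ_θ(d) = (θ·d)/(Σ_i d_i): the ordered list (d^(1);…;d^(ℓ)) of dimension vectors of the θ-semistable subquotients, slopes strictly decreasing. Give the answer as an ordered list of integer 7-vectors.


Barcode: M ≅ I[1,1]^3, I[1,2], I[3,7], I[4,4]^2, I[7,7]^2. HN layers by μ_θ (5 steps, strictly decreasing):
  μ^(1)=45; μ^(2)=17; μ^(3)=-18; μ^(4)=-25; μ^(5)=-67

((3, 0, 0, 0, 0, 0, 0); (1, 1, 0, 2, 0, 0, 0); (0, 0, 0, 0, 0, 1, 1); (0, 0, 0, 1, 1, 0, 2); (0, 0, 1, 0, 0, 0, 0))


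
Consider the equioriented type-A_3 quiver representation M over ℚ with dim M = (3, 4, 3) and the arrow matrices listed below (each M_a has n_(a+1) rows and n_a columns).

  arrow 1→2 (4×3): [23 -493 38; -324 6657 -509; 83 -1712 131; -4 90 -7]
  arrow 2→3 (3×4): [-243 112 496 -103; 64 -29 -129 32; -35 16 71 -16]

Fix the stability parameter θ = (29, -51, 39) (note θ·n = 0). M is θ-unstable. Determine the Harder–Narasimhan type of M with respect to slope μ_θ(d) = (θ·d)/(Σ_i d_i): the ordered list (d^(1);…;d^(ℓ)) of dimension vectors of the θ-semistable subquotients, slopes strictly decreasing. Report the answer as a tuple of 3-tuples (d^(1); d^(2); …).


Via rank(M_{q-1}∘⋯∘M_p): M ≅ I[1,3]^3, I[2,2].
μ_θ-semistable layers: μ^(1)=39; μ^(2)=-11; μ^(3)=-51

((0, 0, 3); (3, 3, 0); (0, 1, 0))


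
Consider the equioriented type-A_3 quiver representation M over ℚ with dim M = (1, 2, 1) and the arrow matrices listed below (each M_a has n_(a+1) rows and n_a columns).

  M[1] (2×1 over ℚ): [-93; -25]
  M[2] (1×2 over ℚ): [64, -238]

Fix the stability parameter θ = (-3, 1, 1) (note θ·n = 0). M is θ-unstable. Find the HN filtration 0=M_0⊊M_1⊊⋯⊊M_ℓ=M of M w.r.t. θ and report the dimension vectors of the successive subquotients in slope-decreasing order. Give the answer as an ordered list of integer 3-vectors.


Barcode: M ≅ I[1,3], I[2,2]. HN layers by μ_θ (2 steps, strictly decreasing):
  μ^(1)=1; μ^(2)=-3

((0, 2, 1); (1, 0, 0))


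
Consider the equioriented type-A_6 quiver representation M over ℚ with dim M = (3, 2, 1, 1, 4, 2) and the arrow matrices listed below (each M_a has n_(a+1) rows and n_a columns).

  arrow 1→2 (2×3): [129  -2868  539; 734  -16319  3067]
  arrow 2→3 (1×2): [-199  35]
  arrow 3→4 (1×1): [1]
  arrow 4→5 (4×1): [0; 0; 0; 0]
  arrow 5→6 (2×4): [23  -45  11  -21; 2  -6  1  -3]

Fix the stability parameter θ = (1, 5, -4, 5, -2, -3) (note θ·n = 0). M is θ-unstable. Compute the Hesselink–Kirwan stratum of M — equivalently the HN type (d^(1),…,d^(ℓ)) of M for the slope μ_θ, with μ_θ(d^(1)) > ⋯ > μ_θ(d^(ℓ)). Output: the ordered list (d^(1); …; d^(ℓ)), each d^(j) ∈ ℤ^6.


Via rank(M_{q-1}∘⋯∘M_p): M ≅ I[1,1], I[1,2], I[1,4], I[5,5]^2, I[5,6]^2.
μ_θ-semistable layers: μ^(1)=5; μ^(2)=1; μ^(3)=2/3; μ^(4)=-2; μ^(5)=-5/2

((0, 1, 0, 1, 0, 0); (2, 0, 0, 0, 0, 0); (1, 1, 1, 0, 0, 0); (0, 0, 0, 0, 2, 0); (0, 0, 0, 0, 2, 2))


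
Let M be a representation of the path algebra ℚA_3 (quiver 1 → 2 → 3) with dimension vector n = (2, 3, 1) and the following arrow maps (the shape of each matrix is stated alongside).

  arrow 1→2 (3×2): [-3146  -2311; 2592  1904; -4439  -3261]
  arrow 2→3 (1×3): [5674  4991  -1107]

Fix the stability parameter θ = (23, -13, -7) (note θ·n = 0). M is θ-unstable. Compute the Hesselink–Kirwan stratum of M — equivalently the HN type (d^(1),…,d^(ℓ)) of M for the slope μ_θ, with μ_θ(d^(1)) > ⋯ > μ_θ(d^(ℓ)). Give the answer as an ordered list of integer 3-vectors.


Barcode: M ≅ I[1,2], I[1,3], I[2,2]. HN layers by μ_θ (3 steps, strictly decreasing):
  μ^(1)=5; μ^(2)=1; μ^(3)=-13

((1, 1, 0); (1, 1, 1); (0, 1, 0))


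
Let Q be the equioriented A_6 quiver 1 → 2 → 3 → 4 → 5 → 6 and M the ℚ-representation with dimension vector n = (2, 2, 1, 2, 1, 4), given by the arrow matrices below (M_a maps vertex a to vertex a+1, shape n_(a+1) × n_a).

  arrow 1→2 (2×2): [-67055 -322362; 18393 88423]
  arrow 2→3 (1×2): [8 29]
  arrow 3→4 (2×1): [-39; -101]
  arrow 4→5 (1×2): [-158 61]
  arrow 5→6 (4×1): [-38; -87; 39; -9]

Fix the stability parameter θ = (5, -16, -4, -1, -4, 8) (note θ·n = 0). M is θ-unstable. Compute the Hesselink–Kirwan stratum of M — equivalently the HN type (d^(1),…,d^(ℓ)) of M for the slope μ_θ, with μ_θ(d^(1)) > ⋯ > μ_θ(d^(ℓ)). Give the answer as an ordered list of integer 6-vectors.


Via rank(M_{q-1}∘⋯∘M_p): M ≅ I[1,2], I[1,6], I[4,4], I[6,6]^3.
μ_θ-semistable layers: μ^(1)=8; μ^(2)=-1; μ^(3)=-5/2; μ^(4)=-4; μ^(5)=-11/2

((0, 0, 0, 0, 0, 4); (0, 0, 0, 1, 0, 0); (0, 0, 0, 1, 1, 0); (0, 0, 1, 0, 0, 0); (2, 2, 0, 0, 0, 0))


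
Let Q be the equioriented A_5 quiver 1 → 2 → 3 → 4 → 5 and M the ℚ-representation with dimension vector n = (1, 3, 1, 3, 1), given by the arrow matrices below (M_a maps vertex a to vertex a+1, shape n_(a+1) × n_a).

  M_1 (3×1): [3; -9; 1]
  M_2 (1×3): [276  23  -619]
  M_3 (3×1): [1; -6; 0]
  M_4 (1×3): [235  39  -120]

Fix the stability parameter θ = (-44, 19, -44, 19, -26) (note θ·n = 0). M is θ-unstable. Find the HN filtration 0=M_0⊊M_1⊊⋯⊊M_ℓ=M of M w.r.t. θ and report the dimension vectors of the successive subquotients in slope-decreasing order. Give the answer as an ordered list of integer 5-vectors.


Via rank(M_{q-1}∘⋯∘M_p): M ≅ I[1,5], I[2,2]^2, I[4,4]^2.
μ_θ-semistable layers: μ^(1)=19; μ^(2)=-7/2; μ^(3)=-25/2; μ^(4)=-44

((0, 2, 0, 2, 0); (0, 0, 0, 1, 1); (0, 1, 1, 0, 0); (1, 0, 0, 0, 0))


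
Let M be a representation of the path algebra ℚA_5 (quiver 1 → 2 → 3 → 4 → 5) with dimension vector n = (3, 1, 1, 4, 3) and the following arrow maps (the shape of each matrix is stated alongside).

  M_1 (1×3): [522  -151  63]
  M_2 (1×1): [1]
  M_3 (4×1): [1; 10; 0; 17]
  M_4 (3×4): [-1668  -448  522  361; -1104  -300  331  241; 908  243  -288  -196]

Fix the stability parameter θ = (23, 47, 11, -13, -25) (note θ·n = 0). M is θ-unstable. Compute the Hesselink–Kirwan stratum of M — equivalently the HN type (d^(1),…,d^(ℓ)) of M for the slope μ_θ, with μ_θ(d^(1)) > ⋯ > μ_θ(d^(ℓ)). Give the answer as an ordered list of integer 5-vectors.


Interval decomposition of M: I[1,1]^2, I[1,5], I[4,4], I[4,5]^2.
HN type (ℓ=4): μ^(1)=23; μ^(2)=43/5; μ^(3)=-13; μ^(4)=-19

((2, 0, 0, 0, 0); (1, 1, 1, 1, 1); (0, 0, 0, 1, 0); (0, 0, 0, 2, 2))


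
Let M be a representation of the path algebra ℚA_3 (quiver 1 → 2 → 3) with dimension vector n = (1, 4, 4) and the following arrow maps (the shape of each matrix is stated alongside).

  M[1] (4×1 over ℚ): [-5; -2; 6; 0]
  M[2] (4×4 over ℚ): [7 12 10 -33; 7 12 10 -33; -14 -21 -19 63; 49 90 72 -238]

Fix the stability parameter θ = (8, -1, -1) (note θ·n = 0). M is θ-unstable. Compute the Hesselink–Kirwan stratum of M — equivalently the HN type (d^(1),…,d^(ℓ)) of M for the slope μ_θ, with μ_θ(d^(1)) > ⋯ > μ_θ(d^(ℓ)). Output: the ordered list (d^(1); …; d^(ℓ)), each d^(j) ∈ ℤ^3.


Via rank(M_{q-1}∘⋯∘M_p): M ≅ I[1,3], I[2,2], I[2,3]^2, I[3,3].
μ_θ-semistable layers: μ^(1)=2; μ^(2)=-1

((1, 1, 1); (0, 3, 3))


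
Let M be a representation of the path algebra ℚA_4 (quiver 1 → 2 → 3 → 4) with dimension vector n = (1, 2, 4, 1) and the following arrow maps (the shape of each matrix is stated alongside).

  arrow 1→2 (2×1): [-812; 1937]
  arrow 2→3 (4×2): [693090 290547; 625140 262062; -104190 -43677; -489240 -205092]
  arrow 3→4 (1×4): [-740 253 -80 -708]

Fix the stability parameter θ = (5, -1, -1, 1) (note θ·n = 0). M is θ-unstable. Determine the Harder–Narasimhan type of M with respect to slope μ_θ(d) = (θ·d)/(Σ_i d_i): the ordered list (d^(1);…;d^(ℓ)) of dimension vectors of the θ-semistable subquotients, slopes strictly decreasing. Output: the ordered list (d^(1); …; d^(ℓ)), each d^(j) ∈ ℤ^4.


Barcode: M ≅ I[1,4], I[2,2], I[3,3]^3. HN layers by μ_θ (2 steps, strictly decreasing):
  μ^(1)=1; μ^(2)=-1

((1, 1, 1, 1); (0, 1, 3, 0))


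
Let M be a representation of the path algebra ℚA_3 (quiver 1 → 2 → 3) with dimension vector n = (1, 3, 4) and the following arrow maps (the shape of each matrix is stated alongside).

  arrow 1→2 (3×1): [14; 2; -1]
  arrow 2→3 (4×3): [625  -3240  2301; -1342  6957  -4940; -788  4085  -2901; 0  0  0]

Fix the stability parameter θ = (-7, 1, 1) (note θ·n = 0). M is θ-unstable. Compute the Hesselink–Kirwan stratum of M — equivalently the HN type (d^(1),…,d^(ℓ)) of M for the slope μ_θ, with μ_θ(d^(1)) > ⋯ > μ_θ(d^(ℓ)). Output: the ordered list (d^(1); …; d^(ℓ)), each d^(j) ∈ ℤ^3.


Via rank(M_{q-1}∘⋯∘M_p): M ≅ I[1,3], I[2,3]^2, I[3,3].
μ_θ-semistable layers: μ^(1)=1; μ^(2)=-7

((0, 3, 4); (1, 0, 0))


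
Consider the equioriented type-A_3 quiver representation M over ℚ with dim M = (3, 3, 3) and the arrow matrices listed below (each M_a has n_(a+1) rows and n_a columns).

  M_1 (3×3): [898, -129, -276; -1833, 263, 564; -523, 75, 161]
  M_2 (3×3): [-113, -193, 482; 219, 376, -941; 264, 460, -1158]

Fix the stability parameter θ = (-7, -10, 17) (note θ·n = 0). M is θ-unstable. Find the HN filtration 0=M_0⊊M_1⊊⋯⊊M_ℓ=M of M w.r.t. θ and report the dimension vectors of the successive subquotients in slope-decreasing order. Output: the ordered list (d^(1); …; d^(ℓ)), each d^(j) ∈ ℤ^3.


Barcode: M ≅ I[1,3]^3. HN layers by μ_θ (2 steps, strictly decreasing):
  μ^(1)=17; μ^(2)=-17/2

((0, 0, 3); (3, 3, 0))


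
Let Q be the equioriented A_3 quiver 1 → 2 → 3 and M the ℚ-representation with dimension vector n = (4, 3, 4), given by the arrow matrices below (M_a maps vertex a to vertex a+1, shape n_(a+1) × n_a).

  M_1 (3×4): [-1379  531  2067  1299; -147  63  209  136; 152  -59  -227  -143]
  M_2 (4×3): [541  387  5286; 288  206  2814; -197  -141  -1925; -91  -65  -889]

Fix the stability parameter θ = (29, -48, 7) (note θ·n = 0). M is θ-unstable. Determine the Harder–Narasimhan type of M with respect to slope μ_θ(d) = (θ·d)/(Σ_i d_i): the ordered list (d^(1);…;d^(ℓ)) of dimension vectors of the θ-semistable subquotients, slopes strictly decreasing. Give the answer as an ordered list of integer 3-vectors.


Barcode: M ≅ I[1,1], I[1,3]^3, I[3,3]. HN layers by μ_θ (3 steps, strictly decreasing):
  μ^(1)=29; μ^(2)=7; μ^(3)=-19/2

((1, 0, 0); (0, 0, 4); (3, 3, 0))


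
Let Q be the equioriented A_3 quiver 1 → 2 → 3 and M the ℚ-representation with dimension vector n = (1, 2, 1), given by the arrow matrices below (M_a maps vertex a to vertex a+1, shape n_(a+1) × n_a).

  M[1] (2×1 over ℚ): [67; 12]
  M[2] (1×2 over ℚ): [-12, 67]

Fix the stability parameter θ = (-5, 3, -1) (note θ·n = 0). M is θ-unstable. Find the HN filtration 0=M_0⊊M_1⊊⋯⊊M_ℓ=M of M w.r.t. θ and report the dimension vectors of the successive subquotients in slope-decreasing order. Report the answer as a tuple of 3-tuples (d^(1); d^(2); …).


Barcode: M ≅ I[1,2], I[2,3]. HN layers by μ_θ (3 steps, strictly decreasing):
  μ^(1)=3; μ^(2)=1; μ^(3)=-5

((0, 1, 0); (0, 1, 1); (1, 0, 0))


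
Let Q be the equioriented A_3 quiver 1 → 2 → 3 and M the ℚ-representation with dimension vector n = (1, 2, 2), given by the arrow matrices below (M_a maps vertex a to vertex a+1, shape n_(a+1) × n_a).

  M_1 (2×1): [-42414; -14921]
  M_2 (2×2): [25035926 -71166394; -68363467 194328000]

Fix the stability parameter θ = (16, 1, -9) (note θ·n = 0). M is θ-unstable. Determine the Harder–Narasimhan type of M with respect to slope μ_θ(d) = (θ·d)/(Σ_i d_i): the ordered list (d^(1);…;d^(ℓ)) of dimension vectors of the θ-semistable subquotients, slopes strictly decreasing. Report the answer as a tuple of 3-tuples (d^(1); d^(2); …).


Interval decomposition of M: I[1,3], I[2,3].
HN type (ℓ=2): μ^(1)=8/3; μ^(2)=-4

((1, 1, 1); (0, 1, 1))


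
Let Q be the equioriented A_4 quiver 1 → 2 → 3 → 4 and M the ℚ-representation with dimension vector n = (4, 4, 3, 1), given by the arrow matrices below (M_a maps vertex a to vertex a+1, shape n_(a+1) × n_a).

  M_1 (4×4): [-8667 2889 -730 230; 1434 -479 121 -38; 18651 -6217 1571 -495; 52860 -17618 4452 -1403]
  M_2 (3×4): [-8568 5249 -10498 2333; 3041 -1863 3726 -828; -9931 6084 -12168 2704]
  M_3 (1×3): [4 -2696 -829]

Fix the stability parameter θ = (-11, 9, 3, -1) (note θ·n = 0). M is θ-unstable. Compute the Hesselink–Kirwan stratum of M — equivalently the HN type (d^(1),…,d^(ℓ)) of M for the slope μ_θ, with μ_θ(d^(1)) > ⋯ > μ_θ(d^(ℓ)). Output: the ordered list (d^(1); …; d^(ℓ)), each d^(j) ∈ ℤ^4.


Barcode: M ≅ I[1,2], I[1,3]^2, I[1,4]. HN layers by μ_θ (4 steps, strictly decreasing):
  μ^(1)=9; μ^(2)=6; μ^(3)=11/3; μ^(4)=-11

((0, 1, 0, 0); (0, 2, 2, 0); (0, 1, 1, 1); (4, 0, 0, 0))


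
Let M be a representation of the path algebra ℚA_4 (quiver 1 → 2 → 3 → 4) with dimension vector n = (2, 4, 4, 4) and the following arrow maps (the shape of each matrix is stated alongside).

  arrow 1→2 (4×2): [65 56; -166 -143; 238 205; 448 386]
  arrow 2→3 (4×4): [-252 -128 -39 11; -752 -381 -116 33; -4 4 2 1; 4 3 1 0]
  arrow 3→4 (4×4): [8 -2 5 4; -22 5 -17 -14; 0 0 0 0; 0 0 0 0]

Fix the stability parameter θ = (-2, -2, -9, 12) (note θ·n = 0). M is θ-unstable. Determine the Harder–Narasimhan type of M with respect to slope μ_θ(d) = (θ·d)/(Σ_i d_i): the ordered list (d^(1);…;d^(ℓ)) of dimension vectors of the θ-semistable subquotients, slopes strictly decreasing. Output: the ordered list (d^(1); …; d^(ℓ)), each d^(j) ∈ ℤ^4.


Interval decomposition of M: I[1,2], I[1,4], I[2,3], I[2,4], I[3,3], I[4,4]^2.
HN type (ℓ=5): μ^(1)=12; μ^(2)=-2; μ^(3)=-13/3; μ^(4)=-11/2; μ^(5)=-9

((0, 0, 0, 4); (1, 1, 0, 0); (1, 1, 1, 0); (0, 2, 2, 0); (0, 0, 1, 0))


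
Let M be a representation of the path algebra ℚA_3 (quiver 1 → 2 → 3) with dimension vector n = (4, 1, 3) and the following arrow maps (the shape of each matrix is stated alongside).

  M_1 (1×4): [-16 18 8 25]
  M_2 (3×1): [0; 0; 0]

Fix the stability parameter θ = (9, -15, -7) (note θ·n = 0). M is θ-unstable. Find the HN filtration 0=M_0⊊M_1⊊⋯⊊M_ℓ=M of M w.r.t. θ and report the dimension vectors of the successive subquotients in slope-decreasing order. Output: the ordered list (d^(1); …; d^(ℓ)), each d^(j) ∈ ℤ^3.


Barcode: M ≅ I[1,1]^3, I[1,2], I[3,3]^3. HN layers by μ_θ (3 steps, strictly decreasing):
  μ^(1)=9; μ^(2)=-3; μ^(3)=-7

((3, 0, 0); (1, 1, 0); (0, 0, 3))


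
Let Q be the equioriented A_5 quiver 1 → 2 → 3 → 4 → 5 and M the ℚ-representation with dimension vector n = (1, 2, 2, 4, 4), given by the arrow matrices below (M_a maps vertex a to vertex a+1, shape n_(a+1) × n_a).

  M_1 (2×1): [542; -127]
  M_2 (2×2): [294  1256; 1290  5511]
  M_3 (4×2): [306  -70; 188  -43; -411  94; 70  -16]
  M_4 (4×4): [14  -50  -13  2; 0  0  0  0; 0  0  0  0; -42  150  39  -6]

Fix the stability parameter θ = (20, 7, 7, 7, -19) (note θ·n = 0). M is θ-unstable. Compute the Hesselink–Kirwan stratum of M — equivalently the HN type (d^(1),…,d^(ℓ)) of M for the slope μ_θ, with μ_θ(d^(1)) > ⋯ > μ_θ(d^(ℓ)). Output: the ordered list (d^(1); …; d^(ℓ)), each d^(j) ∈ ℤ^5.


Via rank(M_{q-1}∘⋯∘M_p): M ≅ I[1,5], I[2,4], I[4,4]^2, I[5,5]^3.
μ_θ-semistable layers: μ^(1)=7; μ^(2)=22/5; μ^(3)=-19

((0, 1, 1, 3, 0); (1, 1, 1, 1, 1); (0, 0, 0, 0, 3))


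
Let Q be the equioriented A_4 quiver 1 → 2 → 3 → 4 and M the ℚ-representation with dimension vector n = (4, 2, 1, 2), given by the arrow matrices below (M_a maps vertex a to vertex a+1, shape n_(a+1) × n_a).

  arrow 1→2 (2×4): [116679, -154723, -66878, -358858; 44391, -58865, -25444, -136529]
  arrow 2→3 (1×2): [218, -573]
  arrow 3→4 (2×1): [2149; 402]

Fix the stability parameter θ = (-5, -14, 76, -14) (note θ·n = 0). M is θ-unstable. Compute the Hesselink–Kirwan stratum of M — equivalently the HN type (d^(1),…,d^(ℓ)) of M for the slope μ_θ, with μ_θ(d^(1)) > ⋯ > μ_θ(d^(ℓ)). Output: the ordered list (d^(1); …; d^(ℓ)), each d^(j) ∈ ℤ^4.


Via rank(M_{q-1}∘⋯∘M_p): M ≅ I[1,1]^2, I[1,2], I[1,4], I[4,4].
μ_θ-semistable layers: μ^(1)=31; μ^(2)=-5; μ^(3)=-19/2; μ^(4)=-14

((0, 0, 1, 1); (2, 0, 0, 0); (2, 2, 0, 0); (0, 0, 0, 1))


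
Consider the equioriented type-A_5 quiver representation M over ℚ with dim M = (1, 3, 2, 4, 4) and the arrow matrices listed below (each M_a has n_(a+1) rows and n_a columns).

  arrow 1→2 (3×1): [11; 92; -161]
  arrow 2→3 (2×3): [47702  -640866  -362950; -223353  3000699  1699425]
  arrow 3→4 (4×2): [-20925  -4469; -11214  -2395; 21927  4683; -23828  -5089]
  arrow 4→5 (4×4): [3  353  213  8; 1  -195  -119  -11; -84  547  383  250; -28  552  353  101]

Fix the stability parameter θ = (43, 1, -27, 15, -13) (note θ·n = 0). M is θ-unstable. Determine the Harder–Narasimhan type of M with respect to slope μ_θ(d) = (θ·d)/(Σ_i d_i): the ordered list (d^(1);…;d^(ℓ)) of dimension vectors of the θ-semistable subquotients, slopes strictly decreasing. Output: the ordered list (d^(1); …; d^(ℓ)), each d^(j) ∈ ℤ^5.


Barcode: M ≅ I[1,2], I[2,2], I[2,5], I[3,5], I[4,5]^2. HN layers by μ_θ (4 steps, strictly decreasing):
  μ^(1)=22; μ^(2)=1; μ^(3)=-13; μ^(4)=-27

((1, 1, 0, 0, 0); (0, 1, 0, 4, 4); (0, 1, 1, 0, 0); (0, 0, 1, 0, 0))


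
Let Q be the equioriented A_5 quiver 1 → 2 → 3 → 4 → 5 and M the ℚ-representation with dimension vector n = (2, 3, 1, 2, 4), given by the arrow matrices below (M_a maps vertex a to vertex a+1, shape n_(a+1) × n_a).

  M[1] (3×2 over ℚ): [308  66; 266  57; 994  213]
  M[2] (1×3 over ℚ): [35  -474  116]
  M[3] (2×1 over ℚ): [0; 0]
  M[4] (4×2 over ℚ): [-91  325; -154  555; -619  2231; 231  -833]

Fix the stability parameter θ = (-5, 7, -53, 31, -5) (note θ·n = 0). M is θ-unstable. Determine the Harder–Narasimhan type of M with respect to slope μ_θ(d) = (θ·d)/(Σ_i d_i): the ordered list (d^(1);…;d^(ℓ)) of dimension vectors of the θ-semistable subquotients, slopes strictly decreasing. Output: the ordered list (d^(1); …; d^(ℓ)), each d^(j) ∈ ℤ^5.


Interval decomposition of M: I[1,1], I[1,2], I[2,2], I[2,3], I[4,5]^2, I[5,5]^2.
HN type (ℓ=4): μ^(1)=13; μ^(2)=7; μ^(3)=-5; μ^(4)=-23

((0, 0, 0, 2, 2); (0, 2, 0, 0, 0); (2, 0, 0, 0, 2); (0, 1, 1, 0, 0))


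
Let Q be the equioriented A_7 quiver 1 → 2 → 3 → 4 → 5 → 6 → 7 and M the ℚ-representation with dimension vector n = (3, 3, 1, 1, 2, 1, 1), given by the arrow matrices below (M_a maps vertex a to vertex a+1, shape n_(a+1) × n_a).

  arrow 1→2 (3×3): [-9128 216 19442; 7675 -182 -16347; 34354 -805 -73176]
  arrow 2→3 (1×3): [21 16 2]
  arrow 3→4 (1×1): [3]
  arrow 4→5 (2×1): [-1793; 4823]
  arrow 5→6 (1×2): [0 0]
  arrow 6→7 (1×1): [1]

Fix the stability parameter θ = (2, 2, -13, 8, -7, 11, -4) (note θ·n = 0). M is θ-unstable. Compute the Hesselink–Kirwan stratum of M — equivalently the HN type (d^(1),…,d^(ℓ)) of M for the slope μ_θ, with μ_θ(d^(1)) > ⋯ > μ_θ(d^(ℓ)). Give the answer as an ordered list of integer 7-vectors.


Barcode: M ≅ I[1,2]^2, I[1,5], I[5,5], I[6,7]. HN layers by μ_θ (5 steps, strictly decreasing):
  μ^(1)=7/2; μ^(2)=2; μ^(3)=1/2; μ^(4)=-3; μ^(5)=-7

((0, 0, 0, 0, 0, 1, 1); (2, 2, 0, 0, 0, 0, 0); (0, 0, 0, 1, 1, 0, 0); (1, 1, 1, 0, 0, 0, 0); (0, 0, 0, 0, 1, 0, 0))


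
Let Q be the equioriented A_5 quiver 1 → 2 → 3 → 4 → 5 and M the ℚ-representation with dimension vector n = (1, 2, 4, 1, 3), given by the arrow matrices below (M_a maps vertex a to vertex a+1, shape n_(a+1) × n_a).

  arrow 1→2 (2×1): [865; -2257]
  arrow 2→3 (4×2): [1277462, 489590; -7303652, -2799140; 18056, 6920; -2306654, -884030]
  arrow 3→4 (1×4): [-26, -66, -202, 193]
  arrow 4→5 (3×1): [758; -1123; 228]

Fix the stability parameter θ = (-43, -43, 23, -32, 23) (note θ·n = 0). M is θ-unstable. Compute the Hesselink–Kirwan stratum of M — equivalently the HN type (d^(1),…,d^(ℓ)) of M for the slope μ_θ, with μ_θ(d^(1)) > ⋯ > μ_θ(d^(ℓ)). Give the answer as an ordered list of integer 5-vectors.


Barcode: M ≅ I[1,2], I[2,5], I[3,3]^3, I[5,5]^2. HN layers by μ_θ (3 steps, strictly decreasing):
  μ^(1)=23; μ^(2)=-9/2; μ^(3)=-43

((0, 0, 3, 0, 3); (0, 0, 1, 1, 0); (1, 2, 0, 0, 0))


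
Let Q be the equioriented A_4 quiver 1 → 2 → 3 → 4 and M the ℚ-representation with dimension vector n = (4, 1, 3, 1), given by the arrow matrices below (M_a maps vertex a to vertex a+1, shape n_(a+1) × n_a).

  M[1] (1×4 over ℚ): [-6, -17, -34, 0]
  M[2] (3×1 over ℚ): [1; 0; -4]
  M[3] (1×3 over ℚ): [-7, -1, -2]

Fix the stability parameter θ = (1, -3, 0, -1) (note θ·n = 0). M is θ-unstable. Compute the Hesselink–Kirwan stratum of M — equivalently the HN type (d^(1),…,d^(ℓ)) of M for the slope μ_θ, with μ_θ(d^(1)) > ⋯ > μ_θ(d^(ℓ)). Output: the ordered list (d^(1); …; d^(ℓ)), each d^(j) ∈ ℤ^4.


Via rank(M_{q-1}∘⋯∘M_p): M ≅ I[1,1]^3, I[1,4], I[3,3]^2.
μ_θ-semistable layers: μ^(1)=1; μ^(2)=0; μ^(3)=-1/2; μ^(4)=-1

((3, 0, 0, 0); (0, 0, 2, 0); (0, 0, 1, 1); (1, 1, 0, 0))


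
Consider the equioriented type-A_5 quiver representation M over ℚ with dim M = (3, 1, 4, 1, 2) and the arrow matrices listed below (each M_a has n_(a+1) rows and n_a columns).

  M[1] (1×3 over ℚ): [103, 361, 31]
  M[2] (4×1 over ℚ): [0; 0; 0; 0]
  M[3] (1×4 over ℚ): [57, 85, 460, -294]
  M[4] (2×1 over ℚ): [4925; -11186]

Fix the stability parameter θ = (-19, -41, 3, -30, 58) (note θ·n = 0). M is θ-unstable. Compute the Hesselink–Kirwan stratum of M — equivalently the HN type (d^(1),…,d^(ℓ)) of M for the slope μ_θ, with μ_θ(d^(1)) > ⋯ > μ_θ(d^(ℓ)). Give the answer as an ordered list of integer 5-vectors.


Via rank(M_{q-1}∘⋯∘M_p): M ≅ I[1,1]^2, I[1,2], I[3,3]^3, I[3,5], I[5,5].
μ_θ-semistable layers: μ^(1)=58; μ^(2)=3; μ^(3)=-27/2; μ^(4)=-19; μ^(5)=-30

((0, 0, 0, 0, 2); (0, 0, 3, 0, 0); (0, 0, 1, 1, 0); (2, 0, 0, 0, 0); (1, 1, 0, 0, 0))


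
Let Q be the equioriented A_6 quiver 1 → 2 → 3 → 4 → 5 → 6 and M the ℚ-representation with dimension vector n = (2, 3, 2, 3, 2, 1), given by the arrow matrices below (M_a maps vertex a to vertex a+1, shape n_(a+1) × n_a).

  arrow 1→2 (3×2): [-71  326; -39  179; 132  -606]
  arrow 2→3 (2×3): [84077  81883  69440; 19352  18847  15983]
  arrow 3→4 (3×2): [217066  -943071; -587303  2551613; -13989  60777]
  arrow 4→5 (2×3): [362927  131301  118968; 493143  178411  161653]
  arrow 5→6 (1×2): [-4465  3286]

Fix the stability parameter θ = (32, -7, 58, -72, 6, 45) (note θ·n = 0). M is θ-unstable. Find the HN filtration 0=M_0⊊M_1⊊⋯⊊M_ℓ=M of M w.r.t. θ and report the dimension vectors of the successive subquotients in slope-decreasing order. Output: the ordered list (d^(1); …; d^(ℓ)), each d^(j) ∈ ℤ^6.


Via rank(M_{q-1}∘⋯∘M_p): M ≅ I[1,5], I[1,6], I[2,2], I[4,4].
μ_θ-semistable layers: μ^(1)=45; μ^(2)=6; μ^(3)=11/4; μ^(4)=-7; μ^(5)=-72

((0, 0, 0, 0, 0, 1); (0, 0, 0, 0, 2, 0); (2, 2, 2, 2, 0, 0); (0, 1, 0, 0, 0, 0); (0, 0, 0, 1, 0, 0))


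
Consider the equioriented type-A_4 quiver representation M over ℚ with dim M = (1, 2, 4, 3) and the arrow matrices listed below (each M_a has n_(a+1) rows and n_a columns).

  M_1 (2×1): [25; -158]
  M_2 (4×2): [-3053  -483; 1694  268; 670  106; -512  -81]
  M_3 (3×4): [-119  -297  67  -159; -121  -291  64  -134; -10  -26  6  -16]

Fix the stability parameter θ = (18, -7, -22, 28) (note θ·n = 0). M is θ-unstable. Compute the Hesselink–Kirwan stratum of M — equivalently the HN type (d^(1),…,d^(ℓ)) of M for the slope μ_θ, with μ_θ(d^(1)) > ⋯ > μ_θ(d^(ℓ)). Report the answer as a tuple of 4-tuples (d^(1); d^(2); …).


Interval decomposition of M: I[1,4], I[2,4], I[3,3], I[3,4].
HN type (ℓ=4): μ^(1)=28; μ^(2)=-11/3; μ^(3)=-29/2; μ^(4)=-22

((0, 0, 0, 3); (1, 1, 1, 0); (0, 1, 1, 0); (0, 0, 2, 0))
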